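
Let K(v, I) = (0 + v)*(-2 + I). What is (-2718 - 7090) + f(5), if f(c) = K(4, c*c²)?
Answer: -9316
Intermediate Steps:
K(v, I) = v*(-2 + I)
f(c) = -8 + 4*c³ (f(c) = 4*(-2 + c*c²) = 4*(-2 + c³) = -8 + 4*c³)
(-2718 - 7090) + f(5) = (-2718 - 7090) + (-8 + 4*5³) = -9808 + (-8 + 4*125) = -9808 + (-8 + 500) = -9808 + 492 = -9316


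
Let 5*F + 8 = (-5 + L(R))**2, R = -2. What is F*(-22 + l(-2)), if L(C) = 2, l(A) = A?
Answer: -24/5 ≈ -4.8000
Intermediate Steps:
F = 1/5 (F = -8/5 + (-5 + 2)**2/5 = -8/5 + (1/5)*(-3)**2 = -8/5 + (1/5)*9 = -8/5 + 9/5 = 1/5 ≈ 0.20000)
F*(-22 + l(-2)) = (-22 - 2)/5 = (1/5)*(-24) = -24/5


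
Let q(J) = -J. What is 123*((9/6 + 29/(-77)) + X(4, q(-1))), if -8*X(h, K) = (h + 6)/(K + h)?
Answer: 33087/308 ≈ 107.43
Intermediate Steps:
X(h, K) = -(6 + h)/(8*(K + h)) (X(h, K) = -(h + 6)/(8*(K + h)) = -(6 + h)/(8*(K + h)))
123*((9/6 + 29/(-77)) + X(4, q(-1))) = 123*((9/6 + 29/(-77)) + (-6 - 1*4)/(8*(-1*(-1) + 4))) = 123*((9*(⅙) + 29*(-1/77)) + (-6 - 4)/(8*(1 + 4))) = 123*((3/2 - 29/77) + (⅛)*(-10)/5) = 123*(173/154 + (⅛)*(⅕)*(-10)) = 123*(173/154 - ¼) = 123*(269/308) = 33087/308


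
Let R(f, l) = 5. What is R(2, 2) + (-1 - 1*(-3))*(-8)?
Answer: -11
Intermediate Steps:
R(2, 2) + (-1 - 1*(-3))*(-8) = 5 + (-1 - 1*(-3))*(-8) = 5 + (-1 + 3)*(-8) = 5 + 2*(-8) = 5 - 16 = -11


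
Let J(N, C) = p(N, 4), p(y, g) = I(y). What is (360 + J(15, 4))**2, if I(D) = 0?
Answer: 129600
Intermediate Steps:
p(y, g) = 0
J(N, C) = 0
(360 + J(15, 4))**2 = (360 + 0)**2 = 360**2 = 129600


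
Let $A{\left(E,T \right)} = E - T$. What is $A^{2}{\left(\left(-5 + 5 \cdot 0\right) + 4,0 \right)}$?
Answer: $1$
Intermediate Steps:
$A^{2}{\left(\left(-5 + 5 \cdot 0\right) + 4,0 \right)} = \left(\left(\left(-5 + 5 \cdot 0\right) + 4\right) - 0\right)^{2} = \left(\left(\left(-5 + 0\right) + 4\right) + 0\right)^{2} = \left(\left(-5 + 4\right) + 0\right)^{2} = \left(-1 + 0\right)^{2} = \left(-1\right)^{2} = 1$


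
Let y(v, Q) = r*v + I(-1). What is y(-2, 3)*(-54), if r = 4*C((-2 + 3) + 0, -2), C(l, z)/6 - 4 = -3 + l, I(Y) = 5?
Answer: 4914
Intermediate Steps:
C(l, z) = 6 + 6*l (C(l, z) = 24 + 6*(-3 + l) = 24 + (-18 + 6*l) = 6 + 6*l)
r = 48 (r = 4*(6 + 6*((-2 + 3) + 0)) = 4*(6 + 6*(1 + 0)) = 4*(6 + 6*1) = 4*(6 + 6) = 4*12 = 48)
y(v, Q) = 5 + 48*v (y(v, Q) = 48*v + 5 = 5 + 48*v)
y(-2, 3)*(-54) = (5 + 48*(-2))*(-54) = (5 - 96)*(-54) = -91*(-54) = 4914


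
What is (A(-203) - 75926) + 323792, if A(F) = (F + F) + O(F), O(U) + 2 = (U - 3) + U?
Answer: 247049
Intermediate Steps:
O(U) = -5 + 2*U (O(U) = -2 + ((U - 3) + U) = -2 + ((-3 + U) + U) = -2 + (-3 + 2*U) = -5 + 2*U)
A(F) = -5 + 4*F (A(F) = (F + F) + (-5 + 2*F) = 2*F + (-5 + 2*F) = -5 + 4*F)
(A(-203) - 75926) + 323792 = ((-5 + 4*(-203)) - 75926) + 323792 = ((-5 - 812) - 75926) + 323792 = (-817 - 75926) + 323792 = -76743 + 323792 = 247049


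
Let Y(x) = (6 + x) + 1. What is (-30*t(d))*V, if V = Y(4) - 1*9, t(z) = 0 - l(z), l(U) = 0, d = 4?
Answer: 0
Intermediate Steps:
t(z) = 0 (t(z) = 0 - 1*0 = 0 + 0 = 0)
Y(x) = 7 + x
V = 2 (V = (7 + 4) - 1*9 = 11 - 9 = 2)
(-30*t(d))*V = -30*0*2 = 0*2 = 0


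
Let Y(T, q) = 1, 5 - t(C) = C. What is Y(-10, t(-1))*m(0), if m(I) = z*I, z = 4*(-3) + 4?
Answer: 0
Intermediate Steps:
z = -8 (z = -12 + 4 = -8)
t(C) = 5 - C
m(I) = -8*I
Y(-10, t(-1))*m(0) = 1*(-8*0) = 1*0 = 0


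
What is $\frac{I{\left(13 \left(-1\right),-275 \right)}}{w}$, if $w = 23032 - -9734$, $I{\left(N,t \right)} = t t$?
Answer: $\frac{75625}{32766} \approx 2.308$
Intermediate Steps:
$I{\left(N,t \right)} = t^{2}$
$w = 32766$ ($w = 23032 + 9734 = 32766$)
$\frac{I{\left(13 \left(-1\right),-275 \right)}}{w} = \frac{\left(-275\right)^{2}}{32766} = 75625 \cdot \frac{1}{32766} = \frac{75625}{32766}$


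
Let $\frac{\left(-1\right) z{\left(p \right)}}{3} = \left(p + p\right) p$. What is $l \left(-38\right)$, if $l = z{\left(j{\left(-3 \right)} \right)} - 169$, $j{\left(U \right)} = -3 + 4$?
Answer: $6650$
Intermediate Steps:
$j{\left(U \right)} = 1$
$z{\left(p \right)} = - 6 p^{2}$ ($z{\left(p \right)} = - 3 \left(p + p\right) p = - 3 \cdot 2 p p = - 3 \cdot 2 p^{2} = - 6 p^{2}$)
$l = -175$ ($l = - 6 \cdot 1^{2} - 169 = \left(-6\right) 1 - 169 = -6 - 169 = -175$)
$l \left(-38\right) = \left(-175\right) \left(-38\right) = 6650$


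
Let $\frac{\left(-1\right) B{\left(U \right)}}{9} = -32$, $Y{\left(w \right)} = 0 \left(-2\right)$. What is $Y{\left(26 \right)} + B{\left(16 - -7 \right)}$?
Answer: $288$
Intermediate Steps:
$Y{\left(w \right)} = 0$
$B{\left(U \right)} = 288$ ($B{\left(U \right)} = \left(-9\right) \left(-32\right) = 288$)
$Y{\left(26 \right)} + B{\left(16 - -7 \right)} = 0 + 288 = 288$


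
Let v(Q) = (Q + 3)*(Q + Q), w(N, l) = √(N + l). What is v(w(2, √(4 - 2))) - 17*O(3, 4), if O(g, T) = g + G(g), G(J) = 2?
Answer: -81 + 2*√2 + 6*√(2 + √2) ≈ -67.085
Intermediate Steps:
O(g, T) = 2 + g (O(g, T) = g + 2 = 2 + g)
v(Q) = 2*Q*(3 + Q) (v(Q) = (3 + Q)*(2*Q) = 2*Q*(3 + Q))
v(w(2, √(4 - 2))) - 17*O(3, 4) = 2*√(2 + √(4 - 2))*(3 + √(2 + √(4 - 2))) - 17*(2 + 3) = 2*√(2 + √2)*(3 + √(2 + √2)) - 17*5 = 2*√(2 + √2)*(3 + √(2 + √2)) - 85 = -85 + 2*√(2 + √2)*(3 + √(2 + √2))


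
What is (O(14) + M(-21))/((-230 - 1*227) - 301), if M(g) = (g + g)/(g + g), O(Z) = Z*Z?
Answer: -197/758 ≈ -0.25989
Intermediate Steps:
O(Z) = Z**2
M(g) = 1 (M(g) = (2*g)/((2*g)) = (2*g)*(1/(2*g)) = 1)
(O(14) + M(-21))/((-230 - 1*227) - 301) = (14**2 + 1)/((-230 - 1*227) - 301) = (196 + 1)/((-230 - 227) - 301) = 197/(-457 - 301) = 197/(-758) = 197*(-1/758) = -197/758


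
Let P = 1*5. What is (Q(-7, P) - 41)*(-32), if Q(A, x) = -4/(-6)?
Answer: 3872/3 ≈ 1290.7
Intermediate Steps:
P = 5
Q(A, x) = ⅔ (Q(A, x) = -4*(-⅙) = ⅔)
(Q(-7, P) - 41)*(-32) = (⅔ - 41)*(-32) = -121/3*(-32) = 3872/3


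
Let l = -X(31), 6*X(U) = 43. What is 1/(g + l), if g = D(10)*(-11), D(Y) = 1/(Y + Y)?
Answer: -60/463 ≈ -0.12959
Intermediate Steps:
D(Y) = 1/(2*Y)
X(U) = 43/6 (X(U) = (⅙)*43 = 43/6)
g = -11/20 (g = ((½)/10)*(-11) = ((½)*(⅒))*(-11) = (1/20)*(-11) = -11/20 ≈ -0.55000)
l = -43/6 (l = -1*43/6 = -43/6 ≈ -7.1667)
1/(g + l) = 1/(-11/20 - 43/6) = 1/(-463/60) = -60/463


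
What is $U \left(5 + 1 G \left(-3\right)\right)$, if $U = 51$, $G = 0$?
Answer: $255$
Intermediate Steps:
$U \left(5 + 1 G \left(-3\right)\right) = 51 \left(5 + 1 \cdot 0 \left(-3\right)\right) = 51 \left(5 + 0 \left(-3\right)\right) = 51 \left(5 + 0\right) = 51 \cdot 5 = 255$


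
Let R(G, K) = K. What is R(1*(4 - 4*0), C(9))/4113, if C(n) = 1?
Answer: 1/4113 ≈ 0.00024313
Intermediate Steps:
R(1*(4 - 4*0), C(9))/4113 = 1/4113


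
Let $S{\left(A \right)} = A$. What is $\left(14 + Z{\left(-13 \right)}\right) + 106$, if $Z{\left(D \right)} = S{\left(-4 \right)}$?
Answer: $116$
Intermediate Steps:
$Z{\left(D \right)} = -4$
$\left(14 + Z{\left(-13 \right)}\right) + 106 = \left(14 - 4\right) + 106 = 10 + 106 = 116$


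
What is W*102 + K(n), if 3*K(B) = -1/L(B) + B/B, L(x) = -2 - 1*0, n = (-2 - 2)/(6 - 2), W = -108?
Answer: -22031/2 ≈ -11016.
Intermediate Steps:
n = -1 (n = -4/4 = -4*¼ = -1)
L(x) = -2 (L(x) = -2 + 0 = -2)
K(B) = ½ (K(B) = (-1/(-2) + B/B)/3 = (-1*(-½) + 1)/3 = (½ + 1)/3 = (⅓)*(3/2) = ½)
W*102 + K(n) = -108*102 + ½ = -11016 + ½ = -22031/2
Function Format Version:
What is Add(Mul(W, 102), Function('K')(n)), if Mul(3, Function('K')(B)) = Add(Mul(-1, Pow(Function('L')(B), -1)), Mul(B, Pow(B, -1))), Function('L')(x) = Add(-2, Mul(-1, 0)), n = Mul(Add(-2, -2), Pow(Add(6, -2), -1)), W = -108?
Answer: Rational(-22031, 2) ≈ -11016.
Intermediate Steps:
n = -1 (n = Mul(-4, Pow(4, -1)) = Mul(-4, Rational(1, 4)) = -1)
Function('L')(x) = -2 (Function('L')(x) = Add(-2, 0) = -2)
Function('K')(B) = Rational(1, 2) (Function('K')(B) = Mul(Rational(1, 3), Add(Mul(-1, Pow(-2, -1)), Mul(B, Pow(B, -1)))) = Mul(Rational(1, 3), Add(Mul(-1, Rational(-1, 2)), 1)) = Mul(Rational(1, 3), Add(Rational(1, 2), 1)) = Mul(Rational(1, 3), Rational(3, 2)) = Rational(1, 2))
Add(Mul(W, 102), Function('K')(n)) = Add(Mul(-108, 102), Rational(1, 2)) = Add(-11016, Rational(1, 2)) = Rational(-22031, 2)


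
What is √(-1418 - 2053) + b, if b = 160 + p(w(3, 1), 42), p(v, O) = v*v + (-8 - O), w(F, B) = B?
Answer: 111 + I*√3471 ≈ 111.0 + 58.915*I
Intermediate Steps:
p(v, O) = -8 + v² - O (p(v, O) = v² + (-8 - O) = -8 + v² - O)
b = 111 (b = 160 + (-8 + 1² - 1*42) = 160 + (-8 + 1 - 42) = 160 - 49 = 111)
√(-1418 - 2053) + b = √(-1418 - 2053) + 111 = √(-3471) + 111 = I*√3471 + 111 = 111 + I*√3471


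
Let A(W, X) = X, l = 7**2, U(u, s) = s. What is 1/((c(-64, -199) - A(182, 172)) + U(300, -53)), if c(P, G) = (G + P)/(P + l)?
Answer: -15/3112 ≈ -0.0048200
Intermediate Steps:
l = 49
c(P, G) = (G + P)/(49 + P) (c(P, G) = (G + P)/(P + 49) = (G + P)/(49 + P))
1/((c(-64, -199) - A(182, 172)) + U(300, -53)) = 1/(((-199 - 64)/(49 - 64) - 1*172) - 53) = 1/((-263/(-15) - 172) - 53) = 1/((-1/15*(-263) - 172) - 53) = 1/((263/15 - 172) - 53) = 1/(-2317/15 - 53) = 1/(-3112/15) = -15/3112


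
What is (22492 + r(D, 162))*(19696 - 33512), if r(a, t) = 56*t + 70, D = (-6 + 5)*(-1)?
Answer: -437055344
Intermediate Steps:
D = 1 (D = -1*(-1) = 1)
r(a, t) = 70 + 56*t
(22492 + r(D, 162))*(19696 - 33512) = (22492 + (70 + 56*162))*(19696 - 33512) = (22492 + (70 + 9072))*(-13816) = (22492 + 9142)*(-13816) = 31634*(-13816) = -437055344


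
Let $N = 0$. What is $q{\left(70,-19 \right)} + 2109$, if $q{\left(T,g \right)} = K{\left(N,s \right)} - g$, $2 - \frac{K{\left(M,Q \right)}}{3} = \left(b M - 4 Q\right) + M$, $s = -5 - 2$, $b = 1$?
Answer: $2050$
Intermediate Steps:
$s = -7$
$K{\left(M,Q \right)} = 6 - 6 M + 12 Q$ ($K{\left(M,Q \right)} = 6 - 3 \left(\left(1 M - 4 Q\right) + M\right) = 6 - 3 \left(\left(M - 4 Q\right) + M\right) = 6 - 3 \left(- 4 Q + 2 M\right) = 6 - \left(- 12 Q + 6 M\right) = 6 - 6 M + 12 Q$)
$q{\left(T,g \right)} = -78 - g$ ($q{\left(T,g \right)} = \left(6 - 0 + 12 \left(-7\right)\right) - g = \left(6 + 0 - 84\right) - g = -78 - g$)
$q{\left(70,-19 \right)} + 2109 = \left(-78 - -19\right) + 2109 = \left(-78 + 19\right) + 2109 = -59 + 2109 = 2050$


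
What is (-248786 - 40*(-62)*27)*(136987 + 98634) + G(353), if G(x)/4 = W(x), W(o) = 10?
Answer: -42842023906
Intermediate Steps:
G(x) = 40 (G(x) = 4*10 = 40)
(-248786 - 40*(-62)*27)*(136987 + 98634) + G(353) = (-248786 - 40*(-62)*27)*(136987 + 98634) + 40 = (-248786 + 2480*27)*235621 + 40 = (-248786 + 66960)*235621 + 40 = -181826*235621 + 40 = -42842023946 + 40 = -42842023906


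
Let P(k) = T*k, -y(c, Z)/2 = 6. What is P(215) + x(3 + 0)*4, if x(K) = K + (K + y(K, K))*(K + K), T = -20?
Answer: -4504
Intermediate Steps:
y(c, Z) = -12 (y(c, Z) = -2*6 = -12)
P(k) = -20*k
x(K) = K + 2*K*(-12 + K) (x(K) = K + (K - 12)*(K + K) = K + (-12 + K)*(2*K) = K + 2*K*(-12 + K))
P(215) + x(3 + 0)*4 = -20*215 + ((3 + 0)*(-23 + 2*(3 + 0)))*4 = -4300 + (3*(-23 + 2*3))*4 = -4300 + (3*(-23 + 6))*4 = -4300 + (3*(-17))*4 = -4300 - 51*4 = -4300 - 204 = -4504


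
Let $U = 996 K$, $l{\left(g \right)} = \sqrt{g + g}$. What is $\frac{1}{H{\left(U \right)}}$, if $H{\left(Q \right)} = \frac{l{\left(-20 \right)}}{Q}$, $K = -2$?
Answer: $\frac{498 i \sqrt{10}}{5} \approx 314.96 i$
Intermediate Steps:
$l{\left(g \right)} = \sqrt{2} \sqrt{g}$ ($l{\left(g \right)} = \sqrt{2 g} = \sqrt{2} \sqrt{g}$)
$U = -1992$ ($U = 996 \left(-2\right) = -1992$)
$H{\left(Q \right)} = \frac{2 i \sqrt{10}}{Q}$ ($H{\left(Q \right)} = \frac{\sqrt{2} \sqrt{-20}}{Q} = \frac{\sqrt{2} \cdot 2 i \sqrt{5}}{Q} = \frac{2 i \sqrt{10}}{Q}$)
$\frac{1}{H{\left(U \right)}} = \frac{1}{2 i \sqrt{10} \frac{1}{-1992}} = \frac{1}{2 i \sqrt{10} \left(- \frac{1}{1992}\right)} = \frac{1}{\left(- \frac{1}{996}\right) i \sqrt{10}} = \frac{498 i \sqrt{10}}{5}$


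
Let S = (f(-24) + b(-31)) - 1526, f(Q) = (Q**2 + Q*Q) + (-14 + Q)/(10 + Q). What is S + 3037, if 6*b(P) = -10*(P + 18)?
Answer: 56435/21 ≈ 2687.4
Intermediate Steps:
b(P) = -30 - 5*P/3 (b(P) = (-10*(P + 18))/6 = (-10*(18 + P))/6 = (-180 - 10*P)/6 = -30 - 5*P/3)
f(Q) = 2*Q**2 + (-14 + Q)/(10 + Q) (f(Q) = (Q**2 + Q**2) + (-14 + Q)/(10 + Q) = 2*Q**2 + (-14 + Q)/(10 + Q))
S = -7342/21 (S = ((-14 - 24 + 2*(-24)**3 + 20*(-24)**2)/(10 - 24) + (-30 - 5/3*(-31))) - 1526 = ((-14 - 24 + 2*(-13824) + 20*576)/(-14) + (-30 + 155/3)) - 1526 = (-(-14 - 24 - 27648 + 11520)/14 + 65/3) - 1526 = (-1/14*(-16166) + 65/3) - 1526 = (8083/7 + 65/3) - 1526 = 24704/21 - 1526 = -7342/21 ≈ -349.62)
S + 3037 = -7342/21 + 3037 = 56435/21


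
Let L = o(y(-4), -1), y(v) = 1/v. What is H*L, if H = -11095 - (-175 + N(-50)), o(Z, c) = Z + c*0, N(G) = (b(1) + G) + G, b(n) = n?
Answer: 10821/4 ≈ 2705.3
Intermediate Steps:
N(G) = 1 + 2*G (N(G) = (1 + G) + G = 1 + 2*G)
o(Z, c) = Z (o(Z, c) = Z + 0 = Z)
L = -1/4 (L = 1/(-4) = -1/4 ≈ -0.25000)
H = -10821 (H = -11095 - (-175 + (1 + 2*(-50))) = -11095 - (-175 + (1 - 100)) = -11095 - (-175 - 99) = -11095 - 1*(-274) = -11095 + 274 = -10821)
H*L = -10821*(-1/4) = 10821/4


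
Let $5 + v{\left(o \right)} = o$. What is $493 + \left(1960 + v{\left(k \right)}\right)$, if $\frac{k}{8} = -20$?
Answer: $2288$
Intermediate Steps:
$k = -160$ ($k = 8 \left(-20\right) = -160$)
$v{\left(o \right)} = -5 + o$
$493 + \left(1960 + v{\left(k \right)}\right) = 493 + \left(1960 - 165\right) = 493 + 1795 = 2288$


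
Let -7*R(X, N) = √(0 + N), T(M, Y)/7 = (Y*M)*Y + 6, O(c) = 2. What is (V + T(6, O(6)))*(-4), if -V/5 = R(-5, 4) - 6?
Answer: -6760/7 ≈ -965.71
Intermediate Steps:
T(M, Y) = 42 + 7*M*Y² (T(M, Y) = 7*((Y*M)*Y + 6) = 7*((M*Y)*Y + 6) = 7*(M*Y² + 6) = 7*(6 + M*Y²) = 42 + 7*M*Y²)
R(X, N) = -√N/7 (R(X, N) = -√(0 + N)/7 = -√N/7)
V = 220/7 (V = -5*(-√4/7 - 6) = -5*(-⅐*2 - 6) = -5*(-2/7 - 6) = -5*(-44/7) = 220/7 ≈ 31.429)
(V + T(6, O(6)))*(-4) = (220/7 + (42 + 7*6*2²))*(-4) = (220/7 + (42 + 7*6*4))*(-4) = (220/7 + (42 + 168))*(-4) = (220/7 + 210)*(-4) = (1690/7)*(-4) = -6760/7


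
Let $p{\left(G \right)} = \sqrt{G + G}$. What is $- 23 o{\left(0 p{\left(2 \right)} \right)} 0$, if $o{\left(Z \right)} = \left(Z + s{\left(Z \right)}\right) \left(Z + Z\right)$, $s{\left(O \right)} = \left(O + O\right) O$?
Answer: $0$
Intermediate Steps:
$p{\left(G \right)} = \sqrt{2} \sqrt{G}$ ($p{\left(G \right)} = \sqrt{2 G} = \sqrt{2} \sqrt{G}$)
$s{\left(O \right)} = 2 O^{2}$ ($s{\left(O \right)} = 2 O O = 2 O^{2}$)
$o{\left(Z \right)} = 2 Z \left(Z + 2 Z^{2}\right)$ ($o{\left(Z \right)} = \left(Z + 2 Z^{2}\right) \left(Z + Z\right) = \left(Z + 2 Z^{2}\right) 2 Z = 2 Z \left(Z + 2 Z^{2}\right)$)
$- 23 o{\left(0 p{\left(2 \right)} \right)} 0 = - 23 \left(0 \sqrt{2} \sqrt{2}\right)^{2} \left(2 + 4 \cdot 0 \sqrt{2} \sqrt{2}\right) 0 = - 23 \left(0 \cdot 2\right)^{2} \left(2 + 4 \cdot 0 \cdot 2\right) 0 = - 23 \cdot 0^{2} \left(2 + 4 \cdot 0\right) 0 = - 23 \cdot 0 \left(2 + 0\right) 0 = - 23 \cdot 0 \cdot 2 \cdot 0 = \left(-23\right) 0 \cdot 0 = 0 \cdot 0 = 0$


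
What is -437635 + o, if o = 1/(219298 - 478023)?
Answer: -113227115376/258725 ≈ -4.3764e+5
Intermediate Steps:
o = -1/258725 (o = 1/(-258725) = -1/258725 ≈ -3.8651e-6)
-437635 + o = -437635 - 1/258725 = -113227115376/258725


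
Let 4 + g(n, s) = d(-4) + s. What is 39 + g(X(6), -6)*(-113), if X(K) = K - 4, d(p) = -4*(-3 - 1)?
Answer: -639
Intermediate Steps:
d(p) = 16 (d(p) = -4*(-4) = 16)
X(K) = -4 + K
g(n, s) = 12 + s (g(n, s) = -4 + (16 + s) = 12 + s)
39 + g(X(6), -6)*(-113) = 39 + (12 - 6)*(-113) = 39 + 6*(-113) = 39 - 678 = -639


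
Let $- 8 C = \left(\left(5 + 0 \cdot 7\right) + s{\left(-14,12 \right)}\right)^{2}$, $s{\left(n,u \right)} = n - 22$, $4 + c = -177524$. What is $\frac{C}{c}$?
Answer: $\frac{961}{1420224} \approx 0.00067665$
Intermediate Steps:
$c = -177528$ ($c = -4 - 177524 = -177528$)
$s{\left(n,u \right)} = -22 + n$
$C = - \frac{961}{8}$ ($C = - \frac{\left(\left(5 + 0 \cdot 7\right) - 36\right)^{2}}{8} = - \frac{\left(\left(5 + 0\right) - 36\right)^{2}}{8} = - \frac{\left(5 - 36\right)^{2}}{8} = - \frac{\left(-31\right)^{2}}{8} = \left(- \frac{1}{8}\right) 961 = - \frac{961}{8} \approx -120.13$)
$\frac{C}{c} = - \frac{961}{8 \left(-177528\right)} = \left(- \frac{961}{8}\right) \left(- \frac{1}{177528}\right) = \frac{961}{1420224}$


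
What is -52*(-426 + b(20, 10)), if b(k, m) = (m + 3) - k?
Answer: 22516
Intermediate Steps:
b(k, m) = 3 + m - k (b(k, m) = (3 + m) - k = 3 + m - k)
-52*(-426 + b(20, 10)) = -52*(-426 + (3 + 10 - 1*20)) = -52*(-426 + (3 + 10 - 20)) = -52*(-426 - 7) = -52*(-433) = 22516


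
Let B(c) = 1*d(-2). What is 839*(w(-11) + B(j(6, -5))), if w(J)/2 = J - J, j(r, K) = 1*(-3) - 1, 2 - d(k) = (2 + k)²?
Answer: 1678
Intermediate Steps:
d(k) = 2 - (2 + k)²
j(r, K) = -4 (j(r, K) = -3 - 1 = -4)
w(J) = 0 (w(J) = 2*(J - J) = 2*0 = 0)
B(c) = 2 (B(c) = 1*(2 - (2 - 2)²) = 1*(2 - 1*0²) = 1*(2 - 1*0) = 1*(2 + 0) = 1*2 = 2)
839*(w(-11) + B(j(6, -5))) = 839*(0 + 2) = 839*2 = 1678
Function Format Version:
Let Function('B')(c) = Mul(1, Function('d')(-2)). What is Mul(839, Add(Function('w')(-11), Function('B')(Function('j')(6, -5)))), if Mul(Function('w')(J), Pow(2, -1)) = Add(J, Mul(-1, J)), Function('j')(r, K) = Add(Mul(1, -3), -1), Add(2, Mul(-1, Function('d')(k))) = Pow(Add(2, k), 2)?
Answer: 1678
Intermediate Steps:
Function('d')(k) = Add(2, Mul(-1, Pow(Add(2, k), 2)))
Function('j')(r, K) = -4 (Function('j')(r, K) = Add(-3, -1) = -4)
Function('w')(J) = 0 (Function('w')(J) = Mul(2, Add(J, Mul(-1, J))) = Mul(2, 0) = 0)
Function('B')(c) = 2 (Function('B')(c) = Mul(1, Add(2, Mul(-1, Pow(Add(2, -2), 2)))) = Mul(1, Add(2, Mul(-1, Pow(0, 2)))) = Mul(1, Add(2, Mul(-1, 0))) = Mul(1, Add(2, 0)) = Mul(1, 2) = 2)
Mul(839, Add(Function('w')(-11), Function('B')(Function('j')(6, -5)))) = Mul(839, Add(0, 2)) = Mul(839, 2) = 1678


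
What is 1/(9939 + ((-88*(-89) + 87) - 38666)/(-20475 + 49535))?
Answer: 29060/288796593 ≈ 0.00010062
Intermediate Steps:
1/(9939 + ((-88*(-89) + 87) - 38666)/(-20475 + 49535)) = 1/(9939 + ((7832 + 87) - 38666)/29060) = 1/(9939 + (7919 - 38666)*(1/29060)) = 1/(9939 - 30747*1/29060) = 1/(9939 - 30747/29060) = 1/(288796593/29060) = 29060/288796593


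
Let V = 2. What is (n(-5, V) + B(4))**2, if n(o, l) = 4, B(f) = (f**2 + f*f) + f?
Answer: 1600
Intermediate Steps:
B(f) = f + 2*f**2 (B(f) = (f**2 + f**2) + f = 2*f**2 + f = f + 2*f**2)
(n(-5, V) + B(4))**2 = (4 + 4*(1 + 2*4))**2 = (4 + 4*(1 + 8))**2 = (4 + 4*9)**2 = (4 + 36)**2 = 40**2 = 1600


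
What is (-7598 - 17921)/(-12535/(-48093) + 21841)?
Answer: -53360229/45670076 ≈ -1.1684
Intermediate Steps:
(-7598 - 17921)/(-12535/(-48093) + 21841) = -25519/(-12535*(-1/48093) + 21841) = -25519/(545/2091 + 21841) = -25519/45670076/2091 = -25519*2091/45670076 = -53360229/45670076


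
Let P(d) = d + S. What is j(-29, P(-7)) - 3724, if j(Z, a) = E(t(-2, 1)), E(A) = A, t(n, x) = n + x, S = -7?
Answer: -3725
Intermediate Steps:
P(d) = -7 + d (P(d) = d - 7 = -7 + d)
j(Z, a) = -1 (j(Z, a) = -2 + 1 = -1)
j(-29, P(-7)) - 3724 = -1 - 3724 = -3725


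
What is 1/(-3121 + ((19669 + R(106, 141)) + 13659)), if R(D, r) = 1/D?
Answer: 106/3201943 ≈ 3.3105e-5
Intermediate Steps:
1/(-3121 + ((19669 + R(106, 141)) + 13659)) = 1/(-3121 + ((19669 + 1/106) + 13659)) = 1/(-3121 + (2084915/106 + 13659)) = 1/(-3121 + 3532769/106) = 1/(3201943/106) = 106/3201943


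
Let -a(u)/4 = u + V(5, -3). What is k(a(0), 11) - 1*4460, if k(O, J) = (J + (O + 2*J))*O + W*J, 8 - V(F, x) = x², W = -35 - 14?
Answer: -4851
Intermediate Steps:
W = -49
V(F, x) = 8 - x²
a(u) = 4 - 4*u (a(u) = -4*(u + (8 - 1*(-3)²)) = -4*(u + (8 - 1*9)) = -4*(u + (8 - 9)) = -4*(u - 1) = -4*(-1 + u) = 4 - 4*u)
k(O, J) = -49*J + O*(O + 3*J) (k(O, J) = (J + (O + 2*J))*O - 49*J = (O + 3*J)*O - 49*J = O*(O + 3*J) - 49*J = -49*J + O*(O + 3*J))
k(a(0), 11) - 1*4460 = ((4 - 4*0)² - 49*11 + 3*11*(4 - 4*0)) - 1*4460 = ((4 + 0)² - 539 + 3*11*(4 + 0)) - 4460 = (4² - 539 + 3*11*4) - 4460 = (16 - 539 + 132) - 4460 = -391 - 4460 = -4851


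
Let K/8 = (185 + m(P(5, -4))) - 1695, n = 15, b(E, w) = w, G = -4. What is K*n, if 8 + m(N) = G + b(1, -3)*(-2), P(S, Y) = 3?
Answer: -181920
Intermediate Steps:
m(N) = -6 (m(N) = -8 + (-4 - 3*(-2)) = -8 + (-4 + 6) = -8 + 2 = -6)
K = -12128 (K = 8*((185 - 6) - 1695) = 8*(179 - 1695) = 8*(-1516) = -12128)
K*n = -12128*15 = -181920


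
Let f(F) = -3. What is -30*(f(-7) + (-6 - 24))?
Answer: 990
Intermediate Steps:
-30*(f(-7) + (-6 - 24)) = -30*(-3 + (-6 - 24)) = -30*(-3 - 30) = -30*(-33) = 990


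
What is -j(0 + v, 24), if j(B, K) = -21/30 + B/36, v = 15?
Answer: 17/60 ≈ 0.28333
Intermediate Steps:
j(B, K) = -7/10 + B/36 (j(B, K) = -21*1/30 + B*(1/36) = -7/10 + B/36)
-j(0 + v, 24) = -(-7/10 + (0 + 15)/36) = -(-7/10 + (1/36)*15) = -(-7/10 + 5/12) = -1*(-17/60) = 17/60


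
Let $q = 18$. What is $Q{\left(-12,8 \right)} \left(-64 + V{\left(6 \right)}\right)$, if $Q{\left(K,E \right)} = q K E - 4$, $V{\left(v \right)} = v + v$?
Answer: $90064$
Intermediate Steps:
$V{\left(v \right)} = 2 v$
$Q{\left(K,E \right)} = -4 + 18 E K$ ($Q{\left(K,E \right)} = 18 K E - 4 = 18 E K - 4 = -4 + 18 E K$)
$Q{\left(-12,8 \right)} \left(-64 + V{\left(6 \right)}\right) = \left(-4 + 18 \cdot 8 \left(-12\right)\right) \left(-64 + 2 \cdot 6\right) = \left(-4 - 1728\right) \left(-64 + 12\right) = \left(-1732\right) \left(-52\right) = 90064$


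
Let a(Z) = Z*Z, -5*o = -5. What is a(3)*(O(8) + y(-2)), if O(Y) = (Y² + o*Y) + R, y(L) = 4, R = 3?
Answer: 711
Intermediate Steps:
o = 1 (o = -⅕*(-5) = 1)
a(Z) = Z²
O(Y) = 3 + Y + Y² (O(Y) = (Y² + 1*Y) + 3 = (Y² + Y) + 3 = (Y + Y²) + 3 = 3 + Y + Y²)
a(3)*(O(8) + y(-2)) = 3²*((3 + 8 + 8²) + 4) = 9*((3 + 8 + 64) + 4) = 9*(75 + 4) = 9*79 = 711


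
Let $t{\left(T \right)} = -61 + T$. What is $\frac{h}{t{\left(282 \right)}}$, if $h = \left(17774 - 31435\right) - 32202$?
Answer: $- \frac{45863}{221} \approx -207.52$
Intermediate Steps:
$h = -45863$ ($h = -13661 - 32202 = -45863$)
$\frac{h}{t{\left(282 \right)}} = - \frac{45863}{-61 + 282} = - \frac{45863}{221}$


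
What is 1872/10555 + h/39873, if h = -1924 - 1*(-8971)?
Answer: 49674447/140286505 ≈ 0.35409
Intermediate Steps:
h = 7047 (h = -1924 + 8971 = 7047)
1872/10555 + h/39873 = 1872/10555 + 7047/39873 = 1872*(1/10555) + 7047*(1/39873) = 1872/10555 + 2349/13291 = 49674447/140286505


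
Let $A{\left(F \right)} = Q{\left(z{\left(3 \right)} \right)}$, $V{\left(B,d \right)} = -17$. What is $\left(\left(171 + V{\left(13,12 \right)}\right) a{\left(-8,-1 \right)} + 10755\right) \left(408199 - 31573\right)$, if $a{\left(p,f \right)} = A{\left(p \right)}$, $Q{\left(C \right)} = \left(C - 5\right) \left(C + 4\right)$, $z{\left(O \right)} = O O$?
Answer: $7066633638$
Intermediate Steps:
$z{\left(O \right)} = O^{2}$
$Q{\left(C \right)} = \left(-5 + C\right) \left(4 + C\right)$
$A{\left(F \right)} = 52$ ($A{\left(F \right)} = -20 + \left(3^{2}\right)^{2} - 3^{2} = -20 + 9^{2} - 9 = -20 + 81 - 9 = 52$)
$a{\left(p,f \right)} = 52$
$\left(\left(171 + V{\left(13,12 \right)}\right) a{\left(-8,-1 \right)} + 10755\right) \left(408199 - 31573\right) = \left(\left(171 - 17\right) 52 + 10755\right) \left(408199 - 31573\right) = \left(154 \cdot 52 + 10755\right) 376626 = \left(8008 + 10755\right) 376626 = 18763 \cdot 376626 = 7066633638$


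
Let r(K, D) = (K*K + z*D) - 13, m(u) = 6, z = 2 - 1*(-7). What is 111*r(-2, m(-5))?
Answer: 4995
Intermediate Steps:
z = 9 (z = 2 + 7 = 9)
r(K, D) = -13 + K**2 + 9*D (r(K, D) = (K*K + 9*D) - 13 = (K**2 + 9*D) - 13 = -13 + K**2 + 9*D)
111*r(-2, m(-5)) = 111*(-13 + (-2)**2 + 9*6) = 111*(-13 + 4 + 54) = 111*45 = 4995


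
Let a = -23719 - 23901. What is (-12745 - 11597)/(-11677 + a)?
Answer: 24342/59297 ≈ 0.41051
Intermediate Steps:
a = -47620
(-12745 - 11597)/(-11677 + a) = (-12745 - 11597)/(-11677 - 47620) = -24342/(-59297) = -24342*(-1/59297) = 24342/59297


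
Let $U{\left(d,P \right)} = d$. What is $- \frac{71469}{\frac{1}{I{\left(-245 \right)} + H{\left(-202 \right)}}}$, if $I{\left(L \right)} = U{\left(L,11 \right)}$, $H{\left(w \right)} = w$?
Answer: $31946643$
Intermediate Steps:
$I{\left(L \right)} = L$
$- \frac{71469}{\frac{1}{I{\left(-245 \right)} + H{\left(-202 \right)}}} = - \frac{71469}{\frac{1}{-245 - 202}} = - \frac{71469}{\frac{1}{-447}} = - \frac{71469}{- \frac{1}{447}} = \left(-71469\right) \left(-447\right) = 31946643$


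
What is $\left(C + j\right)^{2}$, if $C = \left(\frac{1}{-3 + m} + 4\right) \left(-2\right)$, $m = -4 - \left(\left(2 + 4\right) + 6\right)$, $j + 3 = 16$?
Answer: $\frac{9409}{361} \approx 26.064$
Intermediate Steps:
$j = 13$ ($j = -3 + 16 = 13$)
$m = -16$ ($m = -4 - \left(6 + 6\right) = -4 - 12 = -16$)
$C = - \frac{150}{19}$ ($C = \left(\frac{1}{-3 - 16} + 4\right) \left(-2\right) = \left(\frac{1}{-19} + 4\right) \left(-2\right) = \left(- \frac{1}{19} + 4\right) \left(-2\right) = \frac{75}{19} \left(-2\right) = - \frac{150}{19} \approx -7.8947$)
$\left(C + j\right)^{2} = \left(- \frac{150}{19} + 13\right)^{2} = \left(\frac{97}{19}\right)^{2} = \frac{9409}{361}$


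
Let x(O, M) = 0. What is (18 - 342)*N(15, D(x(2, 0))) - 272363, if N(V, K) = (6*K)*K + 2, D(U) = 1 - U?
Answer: -274955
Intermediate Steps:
N(V, K) = 2 + 6*K² (N(V, K) = 6*K² + 2 = 2 + 6*K²)
(18 - 342)*N(15, D(x(2, 0))) - 272363 = (18 - 342)*(2 + 6*(1 - 1*0)²) - 272363 = -324*(2 + 6*(1 + 0)²) - 272363 = -324*(2 + 6*1²) - 272363 = -324*(2 + 6*1) - 272363 = -324*(2 + 6) - 272363 = -324*8 - 272363 = -2592 - 272363 = -274955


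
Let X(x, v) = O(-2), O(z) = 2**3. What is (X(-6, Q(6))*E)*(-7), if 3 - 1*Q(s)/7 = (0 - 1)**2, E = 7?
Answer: -392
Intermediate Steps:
O(z) = 8
Q(s) = 14 (Q(s) = 21 - 7*(0 - 1)**2 = 21 - 7*(-1)**2 = 21 - 7*1 = 21 - 7 = 14)
X(x, v) = 8
(X(-6, Q(6))*E)*(-7) = (8*7)*(-7) = 56*(-7) = -392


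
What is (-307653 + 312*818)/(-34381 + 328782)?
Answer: -52437/294401 ≈ -0.17811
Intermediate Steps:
(-307653 + 312*818)/(-34381 + 328782) = (-307653 + 255216)/294401 = -52437*1/294401 = -52437/294401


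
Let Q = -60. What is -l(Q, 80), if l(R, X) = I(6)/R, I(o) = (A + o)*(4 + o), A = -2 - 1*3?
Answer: 1/6 ≈ 0.16667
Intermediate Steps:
A = -5 (A = -2 - 3 = -5)
I(o) = (-5 + o)*(4 + o)
l(R, X) = 10/R (l(R, X) = (-20 + 6**2 - 1*6)/R = (-20 + 36 - 6)/R = 10/R)
-l(Q, 80) = -10/(-60) = -10*(-1)/60 = -1*(-1/6) = 1/6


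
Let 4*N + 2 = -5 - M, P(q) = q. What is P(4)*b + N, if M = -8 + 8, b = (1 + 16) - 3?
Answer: 217/4 ≈ 54.250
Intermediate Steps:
b = 14 (b = 17 - 3 = 14)
M = 0
N = -7/4 (N = -½ + (-5 - 1*0)/4 = -½ + (-5 + 0)/4 = -½ + (¼)*(-5) = -½ - 5/4 = -7/4 ≈ -1.7500)
P(4)*b + N = 4*14 - 7/4 = 56 - 7/4 = 217/4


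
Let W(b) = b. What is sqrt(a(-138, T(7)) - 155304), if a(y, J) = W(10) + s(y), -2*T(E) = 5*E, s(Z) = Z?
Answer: 2*I*sqrt(38858) ≈ 394.25*I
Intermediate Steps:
T(E) = -5*E/2
a(y, J) = 10 + y
sqrt(a(-138, T(7)) - 155304) = sqrt((10 - 138) - 155304) = sqrt(-128 - 155304) = sqrt(-155432) = 2*I*sqrt(38858)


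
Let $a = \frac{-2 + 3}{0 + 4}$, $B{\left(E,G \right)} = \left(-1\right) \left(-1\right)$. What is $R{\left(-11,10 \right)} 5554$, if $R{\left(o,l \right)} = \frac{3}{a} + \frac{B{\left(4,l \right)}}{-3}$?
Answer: $\frac{194390}{3} \approx 64797.0$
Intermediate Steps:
$B{\left(E,G \right)} = 1$
$a = \frac{1}{4}$ ($a = 1 \cdot \frac{1}{4} = \frac{1}{4} \approx 0.25$)
$R{\left(o,l \right)} = \frac{35}{3}$ ($R{\left(o,l \right)} = 3 \frac{1}{\frac{1}{4}} + 1 \frac{1}{-3} = 3 \cdot 4 + 1 \left(- \frac{1}{3}\right) = 12 - \frac{1}{3} = \frac{35}{3}$)
$R{\left(-11,10 \right)} 5554 = \frac{35}{3} \cdot 5554 = \frac{194390}{3}$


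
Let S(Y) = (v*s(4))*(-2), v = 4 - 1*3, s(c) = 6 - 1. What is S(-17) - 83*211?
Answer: -17523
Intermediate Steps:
s(c) = 5
v = 1 (v = 4 - 3 = 1)
S(Y) = -10 (S(Y) = (1*5)*(-2) = 5*(-2) = -10)
S(-17) - 83*211 = -10 - 83*211 = -10 - 17513 = -17523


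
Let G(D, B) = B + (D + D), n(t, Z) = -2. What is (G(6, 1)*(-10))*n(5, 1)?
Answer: 260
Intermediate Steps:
G(D, B) = B + 2*D
(G(6, 1)*(-10))*n(5, 1) = ((1 + 2*6)*(-10))*(-2) = ((1 + 12)*(-10))*(-2) = (13*(-10))*(-2) = -130*(-2) = 260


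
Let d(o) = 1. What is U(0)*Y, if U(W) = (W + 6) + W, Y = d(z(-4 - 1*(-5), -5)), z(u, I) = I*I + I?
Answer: 6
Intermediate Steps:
z(u, I) = I + I² (z(u, I) = I² + I = I + I²)
Y = 1
U(W) = 6 + 2*W (U(W) = (6 + W) + W = 6 + 2*W)
U(0)*Y = (6 + 2*0)*1 = (6 + 0)*1 = 6*1 = 6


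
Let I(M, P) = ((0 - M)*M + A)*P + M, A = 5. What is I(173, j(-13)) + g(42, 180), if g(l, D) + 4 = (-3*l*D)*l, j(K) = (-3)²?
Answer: -1221707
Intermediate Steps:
j(K) = 9
g(l, D) = -4 - 3*D*l² (g(l, D) = -4 + (-3*l*D)*l = -4 + (-3*D*l)*l = -4 - 3*D*l²)
I(M, P) = M + P*(5 - M²) (I(M, P) = ((0 - M)*M + 5)*P + M = ((-M)*M + 5)*P + M = (-M² + 5)*P + M = (5 - M²)*P + M = P*(5 - M²) + M = M + P*(5 - M²))
I(173, j(-13)) + g(42, 180) = (173 + 5*9 - 1*9*173²) + (-4 - 3*180*42²) = (173 + 45 - 1*9*29929) + (-4 - 3*180*1764) = (173 + 45 - 269361) + (-4 - 952560) = -269143 - 952564 = -1221707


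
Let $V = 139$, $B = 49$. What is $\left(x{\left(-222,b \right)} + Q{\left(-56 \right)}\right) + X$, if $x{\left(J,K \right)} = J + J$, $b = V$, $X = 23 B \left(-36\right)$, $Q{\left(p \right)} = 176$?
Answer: $-40840$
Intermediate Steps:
$X = -40572$ ($X = 23 \cdot 49 \left(-36\right) = 1127 \left(-36\right) = -40572$)
$b = 139$
$x{\left(J,K \right)} = 2 J$
$\left(x{\left(-222,b \right)} + Q{\left(-56 \right)}\right) + X = \left(2 \left(-222\right) + 176\right) - 40572 = \left(-444 + 176\right) - 40572 = -268 - 40572 = -40840$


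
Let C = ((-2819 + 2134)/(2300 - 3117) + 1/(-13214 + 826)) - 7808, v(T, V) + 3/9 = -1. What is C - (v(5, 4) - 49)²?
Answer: -49574478739/4794156 ≈ -10341.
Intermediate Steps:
v(T, V) = -4/3 (v(T, V) = -⅓ - 1 = -4/3)
C = -4158750095/532684 (C = (-685/(-817) + 1/(-12388)) - 7808 = (-685*(-1/817) - 1/12388) - 7808 = (685/817 - 1/12388) - 7808 = 446577/532684 - 7808 = -4158750095/532684 ≈ -7807.2)
C - (v(5, 4) - 49)² = -4158750095/532684 - (-4/3 - 49)² = -4158750095/532684 - (-151/3)² = -4158750095/532684 - 1*22801/9 = -4158750095/532684 - 22801/9 = -49574478739/4794156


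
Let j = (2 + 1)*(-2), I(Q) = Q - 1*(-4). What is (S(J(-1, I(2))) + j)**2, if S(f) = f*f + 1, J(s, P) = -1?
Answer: 16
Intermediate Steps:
I(Q) = 4 + Q (I(Q) = Q + 4 = 4 + Q)
j = -6 (j = 3*(-2) = -6)
S(f) = 1 + f**2 (S(f) = f**2 + 1 = 1 + f**2)
(S(J(-1, I(2))) + j)**2 = ((1 + (-1)**2) - 6)**2 = ((1 + 1) - 6)**2 = (2 - 6)**2 = (-4)**2 = 16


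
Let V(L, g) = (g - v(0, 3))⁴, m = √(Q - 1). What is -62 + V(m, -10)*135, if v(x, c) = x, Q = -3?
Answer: 1349938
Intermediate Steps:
m = 2*I (m = √(-3 - 1) = √(-4) = 2*I ≈ 2.0*I)
V(L, g) = g⁴ (V(L, g) = (g - 1*0)⁴ = (g + 0)⁴ = g⁴)
-62 + V(m, -10)*135 = -62 + (-10)⁴*135 = -62 + 10000*135 = -62 + 1350000 = 1349938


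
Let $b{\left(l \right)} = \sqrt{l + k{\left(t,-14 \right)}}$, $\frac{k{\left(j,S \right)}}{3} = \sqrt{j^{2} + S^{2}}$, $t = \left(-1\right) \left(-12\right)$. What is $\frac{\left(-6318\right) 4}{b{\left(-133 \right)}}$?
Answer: $\frac{25272 i}{\sqrt{133 - 6 \sqrt{85}}} \approx 2867.3 i$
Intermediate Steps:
$t = 12$
$k{\left(j,S \right)} = 3 \sqrt{S^{2} + j^{2}}$ ($k{\left(j,S \right)} = 3 \sqrt{j^{2} + S^{2}} = 3 \sqrt{S^{2} + j^{2}}$)
$b{\left(l \right)} = \sqrt{l + 6 \sqrt{85}}$ ($b{\left(l \right)} = \sqrt{l + 3 \sqrt{\left(-14\right)^{2} + 12^{2}}} = \sqrt{l + 3 \sqrt{196 + 144}} = \sqrt{l + 3 \sqrt{340}} = \sqrt{l + 3 \cdot 2 \sqrt{85}} = \sqrt{l + 6 \sqrt{85}}$)
$\frac{\left(-6318\right) 4}{b{\left(-133 \right)}} = \frac{\left(-6318\right) 4}{\sqrt{-133 + 6 \sqrt{85}}} = - \frac{25272}{\sqrt{-133 + 6 \sqrt{85}}}$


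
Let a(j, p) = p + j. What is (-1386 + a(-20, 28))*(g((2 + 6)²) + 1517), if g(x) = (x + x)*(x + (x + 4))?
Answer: -25373114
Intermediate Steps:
a(j, p) = j + p
g(x) = 2*x*(4 + 2*x) (g(x) = (2*x)*(x + (4 + x)) = (2*x)*(4 + 2*x) = 2*x*(4 + 2*x))
(-1386 + a(-20, 28))*(g((2 + 6)²) + 1517) = (-1386 + (-20 + 28))*(4*(2 + 6)²*(2 + (2 + 6)²) + 1517) = (-1386 + 8)*(4*8²*(2 + 8²) + 1517) = -1378*(4*64*(2 + 64) + 1517) = -1378*(4*64*66 + 1517) = -1378*(16896 + 1517) = -1378*18413 = -25373114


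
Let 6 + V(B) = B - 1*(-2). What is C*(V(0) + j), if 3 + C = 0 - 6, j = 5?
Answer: -9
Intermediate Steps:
V(B) = -4 + B (V(B) = -6 + (B - 1*(-2)) = -6 + (B + 2) = -6 + (2 + B) = -4 + B)
C = -9 (C = -3 + (0 - 6) = -3 - 6 = -9)
C*(V(0) + j) = -9*((-4 + 0) + 5) = -9*(-4 + 5) = -9*1 = -9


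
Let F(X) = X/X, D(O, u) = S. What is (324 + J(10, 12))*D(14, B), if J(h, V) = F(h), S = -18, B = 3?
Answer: -5850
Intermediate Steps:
D(O, u) = -18
F(X) = 1
J(h, V) = 1
(324 + J(10, 12))*D(14, B) = (324 + 1)*(-18) = 325*(-18) = -5850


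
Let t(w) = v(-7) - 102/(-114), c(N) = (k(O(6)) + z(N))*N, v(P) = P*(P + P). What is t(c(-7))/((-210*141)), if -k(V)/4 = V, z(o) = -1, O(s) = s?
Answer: -1879/562590 ≈ -0.0033399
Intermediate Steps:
v(P) = 2*P**2 (v(P) = P*(2*P) = 2*P**2)
k(V) = -4*V
c(N) = -25*N (c(N) = (-4*6 - 1)*N = (-24 - 1)*N = -25*N)
t(w) = 1879/19 (t(w) = 2*(-7)**2 - 102/(-114) = 2*49 - 102*(-1/114) = 98 + 17/19 = 1879/19)
t(c(-7))/((-210*141)) = 1879/(19*((-210*141))) = (1879/19)/(-29610) = (1879/19)*(-1/29610) = -1879/562590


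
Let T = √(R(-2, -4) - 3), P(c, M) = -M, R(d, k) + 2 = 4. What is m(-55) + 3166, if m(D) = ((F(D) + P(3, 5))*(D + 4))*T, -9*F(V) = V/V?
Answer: 3166 + 782*I/3 ≈ 3166.0 + 260.67*I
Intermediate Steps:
R(d, k) = 2 (R(d, k) = -2 + 4 = 2)
F(V) = -⅑ (F(V) = -V/(9*V) = -⅑*1 = -⅑)
T = I (T = √(2 - 3) = √(-1) = I ≈ 1.0*I)
m(D) = I*(-184/9 - 46*D/9) (m(D) = ((-⅑ - 1*5)*(D + 4))*I = ((-⅑ - 5)*(4 + D))*I = (-46*(4 + D)/9)*I = (-184/9 - 46*D/9)*I = I*(-184/9 - 46*D/9))
m(-55) + 3166 = 46*I*(-4 - 1*(-55))/9 + 3166 = 46*I*(-4 + 55)/9 + 3166 = (46/9)*I*51 + 3166 = 782*I/3 + 3166 = 3166 + 782*I/3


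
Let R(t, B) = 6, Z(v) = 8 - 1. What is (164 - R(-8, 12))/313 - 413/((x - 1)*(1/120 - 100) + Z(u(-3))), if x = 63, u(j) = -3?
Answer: 66460882/116294837 ≈ 0.57149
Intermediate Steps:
Z(v) = 7
(164 - R(-8, 12))/313 - 413/((x - 1)*(1/120 - 100) + Z(u(-3))) = (164 - 1*6)/313 - 413/((63 - 1)*(1/120 - 100) + 7) = (164 - 6)*(1/313) - 413/(62*(1/120 - 100) + 7) = 158*(1/313) - 413/(62*(-11999/120) + 7) = 158/313 - 413/(-371969/60 + 7) = 158/313 - 413/(-371549/60) = 158/313 - 413*(-60/371549) = 158/313 + 24780/371549 = 66460882/116294837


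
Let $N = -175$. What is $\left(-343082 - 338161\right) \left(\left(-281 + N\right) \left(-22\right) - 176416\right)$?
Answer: $113347935312$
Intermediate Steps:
$\left(-343082 - 338161\right) \left(\left(-281 + N\right) \left(-22\right) - 176416\right) = \left(-343082 - 338161\right) \left(\left(-281 - 175\right) \left(-22\right) - 176416\right) = - 681243 \left(\left(-456\right) \left(-22\right) - 176416\right) = - 681243 \left(10032 - 176416\right) = \left(-681243\right) \left(-166384\right) = 113347935312$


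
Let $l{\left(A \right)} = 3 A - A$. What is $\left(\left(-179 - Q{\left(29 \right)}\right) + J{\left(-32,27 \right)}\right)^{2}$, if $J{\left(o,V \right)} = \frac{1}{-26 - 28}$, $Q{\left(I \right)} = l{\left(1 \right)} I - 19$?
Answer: $\frac{138603529}{2916} \approx 47532.0$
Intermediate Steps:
$l{\left(A \right)} = 2 A$
$Q{\left(I \right)} = -19 + 2 I$ ($Q{\left(I \right)} = 2 \cdot 1 I - 19 = 2 I - 19 = -19 + 2 I$)
$J{\left(o,V \right)} = - \frac{1}{54}$ ($J{\left(o,V \right)} = \frac{1}{-54} = - \frac{1}{54}$)
$\left(\left(-179 - Q{\left(29 \right)}\right) + J{\left(-32,27 \right)}\right)^{2} = \left(\left(-179 - \left(-19 + 2 \cdot 29\right)\right) - \frac{1}{54}\right)^{2} = \left(\left(-179 - \left(-19 + 58\right)\right) - \frac{1}{54}\right)^{2} = \left(\left(-179 - 39\right) - \frac{1}{54}\right)^{2} = \left(-218 - \frac{1}{54}\right)^{2} = \left(- \frac{11773}{54}\right)^{2} = \frac{138603529}{2916}$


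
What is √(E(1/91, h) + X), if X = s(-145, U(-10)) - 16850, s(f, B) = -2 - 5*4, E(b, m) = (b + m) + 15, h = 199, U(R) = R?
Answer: I*√137944807/91 ≈ 129.07*I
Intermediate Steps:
E(b, m) = 15 + b + m
s(f, B) = -22 (s(f, B) = -2 - 20 = -22)
X = -16872 (X = -22 - 16850 = -16872)
√(E(1/91, h) + X) = √((15 + 1/91 + 199) - 16872) = √(19475/91 - 16872) = √(-1515877/91) = I*√137944807/91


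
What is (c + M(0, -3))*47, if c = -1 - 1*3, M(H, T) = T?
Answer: -329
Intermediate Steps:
c = -4 (c = -1 - 3 = -4)
(c + M(0, -3))*47 = (-4 - 3)*47 = -7*47 = -329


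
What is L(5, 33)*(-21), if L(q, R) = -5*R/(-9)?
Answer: -385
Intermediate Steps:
L(q, R) = 5*R/9 (L(q, R) = -5*R*(-1)/9 = -(-5)*R/9 = 5*R/9)
L(5, 33)*(-21) = ((5/9)*33)*(-21) = (55/3)*(-21) = -385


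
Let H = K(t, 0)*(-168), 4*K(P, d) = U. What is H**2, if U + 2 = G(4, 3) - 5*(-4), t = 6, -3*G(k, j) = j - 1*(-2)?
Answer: 470596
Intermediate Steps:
G(k, j) = -2/3 - j/3 (G(k, j) = -(j - 1*(-2))/3 = -(j + 2)/3 = -(2 + j)/3 = -2/3 - j/3)
U = 49/3 (U = -2 + ((-2/3 - 1/3*3) - 5*(-4)) = -2 + ((-2/3 - 1) + 20) = -2 + (-5/3 + 20) = -2 + 55/3 = 49/3 ≈ 16.333)
K(P, d) = 49/12 (K(P, d) = (1/4)*(49/3) = 49/12)
H = -686 (H = (49/12)*(-168) = -686)
H**2 = (-686)**2 = 470596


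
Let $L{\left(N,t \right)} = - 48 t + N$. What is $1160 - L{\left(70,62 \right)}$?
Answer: $4066$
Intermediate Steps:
$L{\left(N,t \right)} = N - 48 t$
$1160 - L{\left(70,62 \right)} = 1160 - \left(70 - 2976\right) = 1160 - -2906 = 1160 + 2906 = 4066$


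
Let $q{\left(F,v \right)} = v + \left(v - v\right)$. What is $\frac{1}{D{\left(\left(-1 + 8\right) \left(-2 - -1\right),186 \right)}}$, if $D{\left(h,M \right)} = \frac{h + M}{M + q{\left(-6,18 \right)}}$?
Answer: $\frac{204}{179} \approx 1.1397$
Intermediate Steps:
$q{\left(F,v \right)} = v$ ($q{\left(F,v \right)} = v + 0 = v$)
$D{\left(h,M \right)} = \frac{M + h}{18 + M}$ ($D{\left(h,M \right)} = \frac{h + M}{M + 18} = \frac{M + h}{18 + M}$)
$\frac{1}{D{\left(\left(-1 + 8\right) \left(-2 - -1\right),186 \right)}} = \frac{1}{\frac{1}{18 + 186} \left(186 + \left(-1 + 8\right) \left(-2 - -1\right)\right)} = \frac{1}{\frac{1}{204} \left(186 + 7 \left(-2 + 1\right)\right)} = \frac{1}{\frac{1}{204} \left(186 + 7 \left(-1\right)\right)} = \frac{1}{\frac{1}{204} \left(186 - 7\right)} = \frac{1}{\frac{1}{204} \cdot 179} = \frac{1}{\frac{179}{204}} = \frac{204}{179}$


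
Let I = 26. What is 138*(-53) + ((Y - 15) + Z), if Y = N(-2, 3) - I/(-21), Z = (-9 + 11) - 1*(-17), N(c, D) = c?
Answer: -153526/21 ≈ -7310.8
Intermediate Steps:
Z = 19 (Z = 2 + 17 = 19)
Y = -16/21 (Y = -2 - 26/(-21) = -2 - 26*(-1)/21 = -2 - 1*(-26/21) = -2 + 26/21 = -16/21 ≈ -0.76190)
138*(-53) + ((Y - 15) + Z) = 138*(-53) + ((-16/21 - 15) + 19) = -7314 + (-331/21 + 19) = -7314 + 68/21 = -153526/21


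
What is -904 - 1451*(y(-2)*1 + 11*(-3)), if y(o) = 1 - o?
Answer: 42626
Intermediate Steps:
-904 - 1451*(y(-2)*1 + 11*(-3)) = -904 - 1451*((1 - 1*(-2))*1 + 11*(-3)) = -904 - 1451*((1 + 2)*1 - 33) = -904 - 1451*(3*1 - 33) = -904 - 1451*(3 - 33) = -904 - 1451*(-30) = -904 + 43530 = 42626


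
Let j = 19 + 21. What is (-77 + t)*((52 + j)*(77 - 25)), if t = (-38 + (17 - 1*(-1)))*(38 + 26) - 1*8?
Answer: -6530160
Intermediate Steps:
j = 40
t = -1288 (t = (-38 + (17 + 1))*64 - 8 = (-38 + 18)*64 - 8 = -20*64 - 8 = -1280 - 8 = -1288)
(-77 + t)*((52 + j)*(77 - 25)) = (-77 - 1288)*((52 + 40)*(77 - 25)) = -125580*52 = -1365*4784 = -6530160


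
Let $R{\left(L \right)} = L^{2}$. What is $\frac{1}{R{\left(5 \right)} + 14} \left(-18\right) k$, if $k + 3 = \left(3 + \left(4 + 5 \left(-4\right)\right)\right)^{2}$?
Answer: $- \frac{996}{13} \approx -76.615$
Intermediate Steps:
$k = 166$ ($k = -3 + \left(3 + \left(4 + 5 \left(-4\right)\right)\right)^{2} = -3 + \left(3 + \left(4 - 20\right)\right)^{2} = -3 + \left(3 - 16\right)^{2} = -3 + \left(-13\right)^{2} = -3 + 169 = 166$)
$\frac{1}{R{\left(5 \right)} + 14} \left(-18\right) k = \frac{1}{5^{2} + 14} \left(-18\right) 166 = \frac{1}{25 + 14} \left(-18\right) 166 = \frac{1}{39} \left(-18\right) 166 = \left(- \frac{6}{13}\right) 166 = - \frac{996}{13}$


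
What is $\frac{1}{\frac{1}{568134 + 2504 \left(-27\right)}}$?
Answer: $500526$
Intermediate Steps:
$\frac{1}{\frac{1}{568134 + 2504 \left(-27\right)}} = \frac{1}{\frac{1}{568134 - 67608}} = \frac{1}{\frac{1}{500526}} = 500526$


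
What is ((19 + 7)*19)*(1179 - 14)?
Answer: 575510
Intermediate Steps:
((19 + 7)*19)*(1179 - 14) = (26*19)*1165 = 494*1165 = 575510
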